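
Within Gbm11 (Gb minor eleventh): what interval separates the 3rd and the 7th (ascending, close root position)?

Gbm11 is spelled Gb Bbb Db Fb Ab Cb.
That puts Bbb below Fb.
From Bbb to Fb is 7 semitones, exactly the perfect fifth.

perfect fifth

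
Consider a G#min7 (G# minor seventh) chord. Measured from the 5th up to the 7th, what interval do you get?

G#-7 is spelled G#, B, D#, F#.
That puts D# below F#.
D# up to F# is 3 semitones, a half step narrower than a major third, so the interval is minor.

minor third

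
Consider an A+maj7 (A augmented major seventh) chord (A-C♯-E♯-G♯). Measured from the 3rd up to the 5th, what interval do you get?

major 3rd

That puts C♯ below E♯.
Counting 3 letters and 4 half steps from C♯ gives a major third.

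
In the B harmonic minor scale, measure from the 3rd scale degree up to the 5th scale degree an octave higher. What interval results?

The scale runs B C# D E F# G A#.
3rd scale degree = D; scale degree 5 (up an octave) = F#.
From D to F# is 16 semitones, exactly the major tenth.

major tenth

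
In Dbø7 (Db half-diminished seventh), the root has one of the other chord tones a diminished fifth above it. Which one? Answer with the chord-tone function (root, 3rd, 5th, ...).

5th

Spelling the chord: Db-Fb-Abb-Cb.
The root is Db. A diminished fifth above Db is Abb.
Abb is the chord's 5th.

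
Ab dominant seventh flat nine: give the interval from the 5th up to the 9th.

diminished 5th

Spelling the chord: Ab, C, Eb, Gb, Bbb.
So we need the interval from Eb up to Bbb.
Eb up to Bbb is 6 semitones, a half step narrower than a perfect fifth, so the interval is diminished.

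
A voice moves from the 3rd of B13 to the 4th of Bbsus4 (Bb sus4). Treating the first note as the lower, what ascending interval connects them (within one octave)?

B13 has D# as its 3rd, and Bbsus4 (Bb sus4) has Eb as its 4th.
From D# to Eb: 0 semitones over a second = diminished.

diminished second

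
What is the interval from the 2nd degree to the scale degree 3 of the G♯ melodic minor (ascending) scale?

The scale runs G♯ A♯ B C♯ D♯ E♯ F𝄪.
So we need the interval from A♯ up to B.
2 letter names make it a second; at 1 semitone (a half step narrower than major) the quality is minor.

minor second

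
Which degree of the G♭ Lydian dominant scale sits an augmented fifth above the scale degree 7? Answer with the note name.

The scale is G♭ A♭ B♭ C D♭ E♭ F♭.
The scale degree 7 is F♭; an augmented fifth above that is C — scale degree 4.

C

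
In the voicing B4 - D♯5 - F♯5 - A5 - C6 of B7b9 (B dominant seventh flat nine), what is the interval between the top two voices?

Those voices are A5 and C6.
From A to C: 3 semitones over a third = minor.

m3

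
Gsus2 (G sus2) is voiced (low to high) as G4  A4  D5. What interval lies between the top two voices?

Those voices are A4 and D5.
A up to D spans 4 letter names and 5 semitones — a perfect fourth.

perfect 4th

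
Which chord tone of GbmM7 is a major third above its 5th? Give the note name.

Spelling the chord: Gb-Bbb-Db-F.
The 5th is Db. A major third above Db is F.
F is the chord's 7th.

F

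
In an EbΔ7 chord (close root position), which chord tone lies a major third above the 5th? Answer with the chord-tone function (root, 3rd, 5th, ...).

7th

EbΔ7: Eb G Bb D.
The 5th is Bb. A major third above Bb is D.
D is the chord's 7th.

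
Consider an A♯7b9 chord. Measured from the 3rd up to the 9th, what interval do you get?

The chord tones of A♯ dominant seventh flat nine are A♯, C𝄪, E♯, G♯, B.
3rd = C𝄪; 9th = B.
C𝄪 up to B is 9 semitones, a whole step narrower than a major seventh, so the interval is diminished.

diminished seventh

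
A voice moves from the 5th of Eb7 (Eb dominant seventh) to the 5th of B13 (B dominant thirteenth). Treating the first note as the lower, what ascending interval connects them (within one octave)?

The 5th of Eb7 (Eb dominant seventh) is Bb; the 5th of B13 (B dominant thirteenth) is F#.
Bb up to F# is 8 semitones, a half step wider than a perfect fifth, so the interval is augmented.

augmented fifth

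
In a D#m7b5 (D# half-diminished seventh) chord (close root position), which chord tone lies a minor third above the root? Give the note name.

Spelling the chord: D#, F#, A, C#.
The root is D#. A minor third above D# is F#.
F# is the chord's 3rd.

F#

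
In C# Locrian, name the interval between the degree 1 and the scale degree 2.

C# locrian: C# D E F# G A B.
Degree 1 = C#; degree 2 = D.
2 letter names make it a second; at 1 semitone (a half step narrower than major) the quality is minor.

minor 2nd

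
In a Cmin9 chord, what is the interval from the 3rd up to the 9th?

major seventh

C minor ninth is spelled C–Eb–G–Bb–D.
That puts Eb below D.
Counting 7 letters and 11 half steps from Eb gives a major seventh.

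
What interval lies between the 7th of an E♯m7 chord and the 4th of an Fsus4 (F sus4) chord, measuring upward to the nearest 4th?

E♯m7 has D♯ as its 7th, and Fsus4 (F sus4) has B♭ as its 4th.
D♯ up to B♭ is 7 semitones, a whole step narrower than a major sixth, so the interval is diminished.

diminished sixth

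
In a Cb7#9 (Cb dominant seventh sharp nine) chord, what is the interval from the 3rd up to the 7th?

Cb7#9 (Cb dominant seventh sharp nine) is spelled Cb Eb Gb Bbb D.
3rd = Eb; 7th = Bbb.
From Eb to Bbb: 6 semitones over a fifth = diminished.

diminished fifth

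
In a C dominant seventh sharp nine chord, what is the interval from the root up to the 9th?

Spelling the chord: C, E, G, B♭, D♯.
So we need the interval from C up to D♯.
9 letter names make it a ninth; at 15 semitones (a half step wider than major) the quality is augmented.

augmented 9th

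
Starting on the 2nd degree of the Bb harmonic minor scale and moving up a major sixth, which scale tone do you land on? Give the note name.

The scale is Bb C Db Eb F Gb A.
The 2nd degree is C; a major sixth above that is A — scale degree 7.

A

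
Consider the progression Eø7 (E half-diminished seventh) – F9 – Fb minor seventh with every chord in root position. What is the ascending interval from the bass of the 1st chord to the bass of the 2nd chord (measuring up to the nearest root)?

minor second

The roots are E and F.
E up to F is 1 semitone, a half step narrower than a major second, so the interval is minor.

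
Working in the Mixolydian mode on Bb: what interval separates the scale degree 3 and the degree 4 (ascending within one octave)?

minor second

Bb mixolydian: Bb C D Eb F G Ab.
Scale degree 3 = D; scale degree 4 = Eb.
2 letter names make it a second; at 1 semitone (a half step narrower than major) the quality is minor.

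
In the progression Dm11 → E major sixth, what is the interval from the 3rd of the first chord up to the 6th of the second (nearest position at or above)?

Dm11 has F as its 3rd, and E major sixth has C# as its 6th.
F up to C# is 8 semitones, a half step wider than a perfect fifth, so the interval is augmented.

augmented fifth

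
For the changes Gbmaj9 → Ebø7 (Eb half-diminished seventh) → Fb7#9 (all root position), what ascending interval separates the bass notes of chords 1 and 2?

major sixth

The roots are Gb and Eb.
Counting 6 letters and 9 half steps from Gb gives a major sixth.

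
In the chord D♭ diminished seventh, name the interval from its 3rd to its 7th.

d5

Spelling the chord: D♭ F♭ A𝄫 C𝄫.
3rd = F♭; 7th = C𝄫.
F♭ up to C𝄫 is 6 semitones, a half step narrower than a perfect fifth, so the interval is diminished.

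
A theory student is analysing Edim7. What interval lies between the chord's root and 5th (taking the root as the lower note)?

diminished fifth

E°7 (E diminished seventh): E-G-B♭-D♭.
Root = E; 5th = B♭.
From E to B♭: 6 semitones over a fifth = diminished.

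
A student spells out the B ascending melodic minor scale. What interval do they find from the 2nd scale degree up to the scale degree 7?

Spelling the B ascending melodic minor scale: B C♯ D E F♯ G♯ A♯.
The 2nd scale degree is C♯ and the 7th degree is A♯.
C♯ up to A♯ spans 6 letter names and 9 semitones — a major sixth.

major 6th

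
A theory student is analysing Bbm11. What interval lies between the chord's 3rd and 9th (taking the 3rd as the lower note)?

Bbm11 is spelled Bb Db F Ab C Eb.
That puts Db below C.
From Db to C is 11 semitones, exactly the major seventh.

major seventh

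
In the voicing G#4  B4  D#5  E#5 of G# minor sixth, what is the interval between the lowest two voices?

minor third

Those voices are G#4 and B4.
G# up to B is 3 semitones, a half step narrower than a major third, so the interval is minor.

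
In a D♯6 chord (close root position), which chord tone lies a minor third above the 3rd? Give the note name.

D♯ major sixth is spelled D♯, F𝄪, A♯, B♯.
The 3rd is F𝄪. A minor third above F𝄪 is A♯.
A♯ is the chord's 5th.

A#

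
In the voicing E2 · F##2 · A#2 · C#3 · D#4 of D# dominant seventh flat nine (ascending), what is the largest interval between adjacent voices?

major ninth

Adjacent intervals: E2→F##2 = augmented second; F##2→A#2 = minor third; A#2→C#3 = minor third; C#3→D#4 = major ninth.
The largest is C#3 to D#4, a major ninth (14 semitones).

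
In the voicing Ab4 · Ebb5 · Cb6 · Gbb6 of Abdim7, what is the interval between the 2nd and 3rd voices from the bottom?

M6

Those voices are Ebb5 and Cb6.
Ebb up to Cb spans 6 letter names and 9 semitones — a major sixth.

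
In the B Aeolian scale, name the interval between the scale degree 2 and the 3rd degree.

m2

The scale runs B C# D E F# G A.
That puts C# below D.
C# up to D is 1 semitone, a half step narrower than a major second, so the interval is minor.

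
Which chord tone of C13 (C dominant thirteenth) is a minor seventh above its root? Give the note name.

Spelling the chord: C, E, G, Bb, D, A.
The root is C. A minor seventh above C is Bb.
Bb is the chord's 7th.

Bb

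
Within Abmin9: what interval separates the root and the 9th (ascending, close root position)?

Abm9: Ab–Cb–Eb–Gb–Bb.
Root = Ab; 9th = Bb.
Counting 9 letters and 14 half steps from Ab gives a major ninth.

major ninth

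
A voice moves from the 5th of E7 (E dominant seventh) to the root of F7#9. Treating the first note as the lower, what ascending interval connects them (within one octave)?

The 5th of E7 (E dominant seventh) is B; the root of F7#9 is F.
From B to F: 6 semitones over a fifth = diminished.

diminished 5th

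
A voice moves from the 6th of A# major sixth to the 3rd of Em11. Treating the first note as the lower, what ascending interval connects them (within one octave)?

The 6th of A# major sixth is F##; the 3rd of Em11 is G.
F## up to G is 0 semitones, a whole step narrower than a major second, so the interval is diminished.

d2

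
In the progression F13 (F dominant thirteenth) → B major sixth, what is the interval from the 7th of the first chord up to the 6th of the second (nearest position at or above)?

F13 (F dominant thirteenth) has E♭ as its 7th, and B major sixth has G♯ as its 6th.
3 letter names make it a third; at 5 semitones (a half step wider than major) the quality is augmented.

A3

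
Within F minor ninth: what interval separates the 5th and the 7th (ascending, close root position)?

minor third

The chord tones of Fmin9 are F-Ab-C-Eb-G.
The 5th is C and the 7th is Eb.
From C to Eb: 3 semitones over a third = minor.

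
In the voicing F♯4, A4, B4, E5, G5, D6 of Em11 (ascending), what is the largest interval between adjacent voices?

Adjacent intervals: F♯4→A4 = minor third; A4→B4 = major second; B4→E5 = perfect fourth; E5→G5 = minor third; G5→D6 = perfect fifth.
The largest is G5 to D6, a perfect fifth (7 semitones).

perfect fifth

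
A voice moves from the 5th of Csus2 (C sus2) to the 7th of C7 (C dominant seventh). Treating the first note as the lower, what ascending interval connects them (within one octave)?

The 5th of Csus2 (C sus2) is G; the 7th of C7 (C dominant seventh) is Bb.
G up to Bb is 3 semitones, a half step narrower than a major third, so the interval is minor.

minor 3rd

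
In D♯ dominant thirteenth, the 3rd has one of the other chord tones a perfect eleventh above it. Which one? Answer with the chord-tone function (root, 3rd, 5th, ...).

Spelling the chord: D♯-F𝄪-A♯-C♯-E♯-B♯.
The 3rd is F𝄪. A perfect eleventh above F𝄪 is B♯.
B♯ is the chord's 13th.

13th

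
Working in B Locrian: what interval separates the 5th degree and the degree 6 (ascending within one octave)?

The scale runs B C D E F G A.
That puts F below G.
F up to G spans 2 letter names and 2 semitones — a major second.

major second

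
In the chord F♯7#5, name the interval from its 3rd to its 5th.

F♯ augmented seventh: F♯, A♯, C𝄪, E.
The 3rd is A♯ and the 5th is C𝄪.
From A♯ to C𝄪 is 4 semitones, exactly the major third.

major third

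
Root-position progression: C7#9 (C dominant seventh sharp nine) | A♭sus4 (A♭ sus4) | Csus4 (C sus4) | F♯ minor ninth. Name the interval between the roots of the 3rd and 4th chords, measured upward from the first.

The roots are C and F♯.
C up to F♯ is 6 semitones, a half step wider than a perfect fourth, so the interval is augmented.

augmented 4th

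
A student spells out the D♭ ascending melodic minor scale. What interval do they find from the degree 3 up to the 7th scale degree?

A5

D♭ melodic minor: D♭ E♭ F♭ G♭ A♭ B♭ C.
Degree 3 = F♭; 7th degree = C.
F♭ up to C is 8 semitones, a half step wider than a perfect fifth, so the interval is augmented.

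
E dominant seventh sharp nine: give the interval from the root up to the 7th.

The chord tones of E dominant seventh sharp nine are E-G#-B-D-F##.
That puts E below D.
From E to D: 10 semitones over a seventh = minor.

minor seventh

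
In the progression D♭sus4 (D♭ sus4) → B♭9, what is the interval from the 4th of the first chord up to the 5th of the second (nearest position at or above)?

M7

The 4th of D♭sus4 (D♭ sus4) is G♭; the 5th of B♭9 is F.
G♭ up to F spans 7 letter names and 11 semitones — a major seventh.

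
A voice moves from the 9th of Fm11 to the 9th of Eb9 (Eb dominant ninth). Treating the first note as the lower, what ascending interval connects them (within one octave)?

minor seventh

The 9th of Fm11 is G; the 9th of Eb9 (Eb dominant ninth) is F.
7 letter names make it a seventh; at 10 semitones (a half step narrower than major) the quality is minor.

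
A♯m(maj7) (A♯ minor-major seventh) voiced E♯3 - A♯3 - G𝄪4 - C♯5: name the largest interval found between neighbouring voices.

major seventh

Adjacent intervals: E♯3→A♯3 = perfect fourth; A♯3→G𝄪4 = major seventh; G𝄪4→C♯5 = diminished fourth.
The largest is A♯3 to G𝄪4, a major seventh (11 semitones).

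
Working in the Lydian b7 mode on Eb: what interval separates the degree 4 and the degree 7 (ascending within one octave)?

Eb lydian dominant: Eb F G A Bb C Db.
So we need the interval from A up to Db.
A up to Db is 4 semitones, a half step narrower than a perfect fourth, so the interval is diminished.

diminished fourth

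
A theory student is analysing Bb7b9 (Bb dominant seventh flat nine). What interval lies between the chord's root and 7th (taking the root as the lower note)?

Bb7b9: Bb–D–F–Ab–Cb.
That puts Bb below Ab.
7 letter names make it a seventh; at 10 semitones (a half step narrower than major) the quality is minor.

minor 7th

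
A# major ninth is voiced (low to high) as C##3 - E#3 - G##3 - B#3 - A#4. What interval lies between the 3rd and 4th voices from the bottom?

minor third

Those voices are G##3 and B#3.
G## up to B# is 3 semitones, a half step narrower than a major third, so the interval is minor.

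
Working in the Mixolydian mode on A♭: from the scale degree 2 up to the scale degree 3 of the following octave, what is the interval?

major ninth

The scale runs A♭ B♭ C D♭ E♭ F G♭.
The scale degree 2 is B♭ and the degree 3 (up an octave) is C.
From B♭ to C is 14 semitones, exactly the major ninth.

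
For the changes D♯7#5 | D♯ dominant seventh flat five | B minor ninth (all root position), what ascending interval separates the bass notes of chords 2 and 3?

minor sixth

The roots are D♯ and B.
6 letter names make it a sixth; at 8 semitones (a half step narrower than major) the quality is minor.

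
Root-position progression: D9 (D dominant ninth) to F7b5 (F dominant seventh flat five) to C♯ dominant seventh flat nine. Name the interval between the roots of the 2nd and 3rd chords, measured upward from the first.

augmented fifth

The roots are F and C♯.
From F to C♯: 8 semitones over a fifth = augmented.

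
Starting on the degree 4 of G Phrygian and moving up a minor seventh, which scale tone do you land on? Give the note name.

The scale is G Ab Bb C D Eb F.
The degree 4 is C; a minor seventh above that is Bb — scale degree 3.

Bb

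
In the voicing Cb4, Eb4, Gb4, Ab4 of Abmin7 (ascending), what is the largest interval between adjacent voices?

Adjacent intervals: Cb4→Eb4 = major third; Eb4→Gb4 = minor third; Gb4→Ab4 = major second.
The largest is Cb4 to Eb4, a major third (4 semitones).

M3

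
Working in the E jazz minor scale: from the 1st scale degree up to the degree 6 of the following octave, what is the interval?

major thirteenth

The scale runs E F♯ G A B C♯ D♯.
So we need the interval from E up to C♯.
Counting 13 letters and 21 half steps from E gives a major thirteenth.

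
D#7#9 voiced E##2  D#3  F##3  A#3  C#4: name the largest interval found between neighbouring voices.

Adjacent intervals: E##2→D#3 = diminished seventh; D#3→F##3 = major third; F##3→A#3 = minor third; A#3→C#4 = minor third.
The largest is E##2 to D#3, a diminished seventh (9 semitones).

diminished seventh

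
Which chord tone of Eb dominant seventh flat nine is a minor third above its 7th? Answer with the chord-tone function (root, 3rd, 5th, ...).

9th

Eb dominant seventh flat nine is spelled Eb–G–Bb–Db–Fb.
The 7th is Db. A minor third above Db is Fb.
Fb is the chord's 9th.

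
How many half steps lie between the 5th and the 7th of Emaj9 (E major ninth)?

4

The chord tones of E major ninth are E G# B D# F#.
B to D# is a major third: 4 semitones.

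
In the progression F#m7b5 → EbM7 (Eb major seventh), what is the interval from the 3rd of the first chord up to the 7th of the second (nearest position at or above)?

perfect fourth

The 3rd of F#m7b5 is A; the 7th of EbM7 (Eb major seventh) is D.
A up to D spans 4 letter names and 5 semitones — a perfect fourth.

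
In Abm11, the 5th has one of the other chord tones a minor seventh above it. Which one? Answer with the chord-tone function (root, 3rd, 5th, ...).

11th

The chord tones of Abm11 (Ab minor eleventh) are Ab–Cb–Eb–Gb–Bb–Db.
The 5th is Eb. A minor seventh above Eb is Db.
Db is the chord's 11th.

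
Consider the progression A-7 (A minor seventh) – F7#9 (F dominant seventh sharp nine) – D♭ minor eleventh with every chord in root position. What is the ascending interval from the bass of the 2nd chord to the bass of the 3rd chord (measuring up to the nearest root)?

The roots are F and D♭.
From F to D♭: 8 semitones over a sixth = minor.

minor sixth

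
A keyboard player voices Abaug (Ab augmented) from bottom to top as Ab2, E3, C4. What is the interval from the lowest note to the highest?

The outer voices are Ab2 and C4.
Counting 10 letters and 16 half steps from Ab gives a major tenth.

major 10th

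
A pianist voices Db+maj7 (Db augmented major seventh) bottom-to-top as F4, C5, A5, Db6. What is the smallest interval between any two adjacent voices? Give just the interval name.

Adjacent intervals: F4→C5 = perfect fifth; C5→A5 = major sixth; A5→Db6 = diminished fourth.
The smallest is A5 to Db6, a diminished fourth (4 semitones).

diminished 4th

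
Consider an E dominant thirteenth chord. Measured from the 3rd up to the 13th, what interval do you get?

P11

Spelling the chord: E–G#–B–D–F#–C#.
That puts G# below C#.
Counting 11 letters and 17 half steps from G# gives a perfect eleventh.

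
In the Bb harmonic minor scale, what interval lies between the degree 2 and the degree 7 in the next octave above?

major thirteenth

The scale runs Bb C Db Eb F Gb A.
The degree 2 is C and the degree 7 (up an octave) is A.
C up to A spans 13 letter names and 21 semitones — a major thirteenth.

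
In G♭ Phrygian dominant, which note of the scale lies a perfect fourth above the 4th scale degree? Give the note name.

Fb

The scale is G♭ A𝄫 B♭ C♭ D♭ E𝄫 F♭.
The 4th scale degree is C♭; a perfect fourth above that is F♭ — scale degree 7.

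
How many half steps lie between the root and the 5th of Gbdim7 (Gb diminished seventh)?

Spelling the chord: Gb-Bbb-Dbb-Fbb.
Gb to Dbb is a diminished fifth: 6 semitones.

6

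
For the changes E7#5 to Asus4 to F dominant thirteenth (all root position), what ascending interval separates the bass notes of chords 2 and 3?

The roots are A and F.
From A to F: 8 semitones over a sixth = minor.

minor sixth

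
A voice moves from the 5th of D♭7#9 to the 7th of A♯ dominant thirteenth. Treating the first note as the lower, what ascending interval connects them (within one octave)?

D♭7#9 has A♭ as its 5th, and A♯ dominant thirteenth has G♯ as its 7th.
7 letter names make it a seventh; at 12 semitones (a half step wider than major) the quality is augmented.

A7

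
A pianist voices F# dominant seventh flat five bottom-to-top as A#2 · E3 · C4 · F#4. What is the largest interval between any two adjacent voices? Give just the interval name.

Adjacent intervals: A#2→E3 = diminished fifth; E3→C4 = minor sixth; C4→F#4 = augmented fourth.
The largest is E3 to C4, a minor sixth (8 semitones).

m6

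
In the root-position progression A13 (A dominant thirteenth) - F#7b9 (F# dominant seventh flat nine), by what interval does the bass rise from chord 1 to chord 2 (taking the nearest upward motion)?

M6

The roots are A and F#.
From A to F# is 9 semitones, exactly the major sixth.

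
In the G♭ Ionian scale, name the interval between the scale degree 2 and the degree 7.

major sixth

The scale runs G♭ A♭ B♭ C♭ D♭ E♭ F.
That puts A♭ below F.
From A♭ to F is 9 semitones, exactly the major sixth.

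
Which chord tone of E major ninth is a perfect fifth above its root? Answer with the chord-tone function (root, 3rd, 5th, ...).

Emaj9 (E major ninth): E, G#, B, D#, F#.
The root is E. A perfect fifth above E is B.
B is the chord's 5th.

5th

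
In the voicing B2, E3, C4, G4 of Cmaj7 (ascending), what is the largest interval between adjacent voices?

minor sixth

Adjacent intervals: B2→E3 = perfect fourth; E3→C4 = minor sixth; C4→G4 = perfect fifth.
The largest is E3 to C4, a minor sixth (8 semitones).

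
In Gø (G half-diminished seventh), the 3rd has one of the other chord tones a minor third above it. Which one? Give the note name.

Gø7 (G half-diminished seventh): G–B♭–D♭–F.
The 3rd is B♭. A minor third above B♭ is D♭.
D♭ is the chord's 5th.

Db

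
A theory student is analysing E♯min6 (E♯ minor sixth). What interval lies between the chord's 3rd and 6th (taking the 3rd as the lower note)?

The chord tones of E♯min6 are E♯-G♯-B♯-C𝄪.
That puts G♯ below C𝄪.
From G♯ to C𝄪: 6 semitones over a fourth = augmented.

augmented fourth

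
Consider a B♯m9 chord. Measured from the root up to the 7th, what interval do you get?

B♯m9 is spelled B♯, D♯, F𝄪, A♯, C𝄪.
That puts B♯ below A♯.
From B♯ to A♯: 10 semitones over a seventh = minor.

minor 7th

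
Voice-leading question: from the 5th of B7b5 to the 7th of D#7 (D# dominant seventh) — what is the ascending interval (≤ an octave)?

B7b5 has F as its 5th, and D#7 (D# dominant seventh) has C# as its 7th.
F up to C# is 8 semitones, a half step wider than a perfect fifth, so the interval is augmented.

A5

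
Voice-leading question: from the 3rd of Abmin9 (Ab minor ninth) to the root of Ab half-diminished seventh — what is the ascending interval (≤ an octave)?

Abmin9 (Ab minor ninth) has Cb as its 3rd, and Ab half-diminished seventh has Ab as its root.
From Cb to Ab is 9 semitones, exactly the major sixth.

major sixth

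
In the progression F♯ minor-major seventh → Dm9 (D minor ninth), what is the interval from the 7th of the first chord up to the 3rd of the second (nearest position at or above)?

diminished 2nd

The 7th of F♯ minor-major seventh is E♯; the 3rd of Dm9 (D minor ninth) is F.
E♯ up to F is 0 semitones, a whole step narrower than a major second, so the interval is diminished.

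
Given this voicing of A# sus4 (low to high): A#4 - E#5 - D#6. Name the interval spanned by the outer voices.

The outer voices are A#4 and D#6.
A# up to D# spans 11 letter names and 17 semitones — a perfect eleventh.

perfect eleventh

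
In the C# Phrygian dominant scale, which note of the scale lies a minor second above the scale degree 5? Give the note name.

The scale is C# D E# F# G# A B.
The scale degree 5 is G#; a minor second above that is A — scale degree 6.

A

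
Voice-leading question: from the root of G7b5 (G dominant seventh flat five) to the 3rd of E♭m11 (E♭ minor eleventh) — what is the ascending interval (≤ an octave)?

diminished 8th

G7b5 (G dominant seventh flat five) has G as its root, and E♭m11 (E♭ minor eleventh) has G♭ as its 3rd.
G up to G♭ is 11 semitones, a half step narrower than a perfect octave, so the interval is diminished.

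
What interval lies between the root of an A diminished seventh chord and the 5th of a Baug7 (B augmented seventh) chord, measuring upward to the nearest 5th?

augmented sixth

The root of A diminished seventh is A; the 5th of Baug7 (B augmented seventh) is F##.
A up to F## is 10 semitones, a half step wider than a major sixth, so the interval is augmented.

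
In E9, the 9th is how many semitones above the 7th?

E9 (E dominant ninth) is spelled E-G♯-B-D-F♯.
D to F♯ is a major third: 4 semitones.

4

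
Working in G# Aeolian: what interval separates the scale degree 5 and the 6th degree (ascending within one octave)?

minor second

The scale runs G# A# B C# D# E F#.
Scale degree 5 = D#; scale degree 6 = E.
From D# to E: 1 semitone over a second = minor.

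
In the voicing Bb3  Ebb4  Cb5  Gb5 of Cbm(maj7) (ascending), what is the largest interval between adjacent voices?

Adjacent intervals: Bb3→Ebb4 = diminished fourth; Ebb4→Cb5 = major sixth; Cb5→Gb5 = perfect fifth.
The largest is Ebb4 to Cb5, a major sixth (9 semitones).

M6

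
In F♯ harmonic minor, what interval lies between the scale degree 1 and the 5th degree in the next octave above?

F♯ harmonic minor: F♯ G♯ A B C♯ D E♯.
That puts F♯ below C♯.
Counting 12 letters and 19 half steps from F♯ gives a perfect twelfth.

perfect 12th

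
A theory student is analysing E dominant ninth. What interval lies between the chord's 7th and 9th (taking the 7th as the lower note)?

major third

E9: E-G♯-B-D-F♯.
So we need the interval from D up to F♯.
D up to F♯ spans 3 letter names and 4 semitones — a major third.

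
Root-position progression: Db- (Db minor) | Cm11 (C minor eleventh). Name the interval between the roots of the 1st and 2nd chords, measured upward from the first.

major seventh

The roots are Db and C.
Db up to C spans 7 letter names and 11 semitones — a major seventh.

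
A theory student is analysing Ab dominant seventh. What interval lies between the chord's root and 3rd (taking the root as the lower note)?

Ab7 (Ab dominant seventh) is spelled Ab C Eb Gb.
That puts Ab below C.
Ab up to C spans 3 letter names and 4 semitones — a major third.

major 3rd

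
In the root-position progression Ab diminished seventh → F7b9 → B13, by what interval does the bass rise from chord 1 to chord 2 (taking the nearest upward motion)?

major 6th

The roots are Ab and F.
From Ab to F is 9 semitones, exactly the major sixth.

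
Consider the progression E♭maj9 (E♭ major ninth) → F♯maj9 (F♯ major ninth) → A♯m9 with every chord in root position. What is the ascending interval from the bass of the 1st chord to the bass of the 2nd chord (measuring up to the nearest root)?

The roots are E♭ and F♯.
2 letter names make it a second; at 3 semitones (a half step wider than major) the quality is augmented.

augmented second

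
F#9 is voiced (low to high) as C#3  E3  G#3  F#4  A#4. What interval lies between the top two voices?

major third

Those voices are F#4 and A#4.
Counting 3 letters and 4 half steps from F# gives a major third.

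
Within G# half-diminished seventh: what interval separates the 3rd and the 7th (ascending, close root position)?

P5

G#ø (G# half-diminished seventh) is spelled G#–B–D–F#.
That puts B below F#.
From B to F# is 7 semitones, exactly the perfect fifth.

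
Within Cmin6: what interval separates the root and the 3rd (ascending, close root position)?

m3

C minor sixth is spelled C-Eb-G-A.
So we need the interval from C up to Eb.
3 letter names make it a third; at 3 semitones (a half step narrower than major) the quality is minor.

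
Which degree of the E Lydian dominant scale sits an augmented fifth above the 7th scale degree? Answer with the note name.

A#

The scale is E F# G# A# B C# D.
The 7th scale degree is D; an augmented fifth above that is A# — scale degree 4.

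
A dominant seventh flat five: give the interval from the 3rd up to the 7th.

diminished fifth

A7b5: A-C♯-E♭-G.
The 3rd is C♯ and the 7th is G.
C♯ up to G is 6 semitones, a half step narrower than a perfect fifth, so the interval is diminished.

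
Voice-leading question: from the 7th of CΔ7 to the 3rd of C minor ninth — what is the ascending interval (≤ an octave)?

diminished fourth

The 7th of CΔ7 is B; the 3rd of C minor ninth is Eb.
From B to Eb: 4 semitones over a fourth = diminished.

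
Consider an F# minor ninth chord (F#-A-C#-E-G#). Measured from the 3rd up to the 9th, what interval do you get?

major 7th

3rd = A; 9th = G#.
A up to G# spans 7 letter names and 11 semitones — a major seventh.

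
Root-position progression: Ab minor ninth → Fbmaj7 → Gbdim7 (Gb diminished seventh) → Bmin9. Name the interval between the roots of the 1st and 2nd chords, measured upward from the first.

minor 6th

The roots are Ab and Fb.
From Ab to Fb: 8 semitones over a sixth = minor.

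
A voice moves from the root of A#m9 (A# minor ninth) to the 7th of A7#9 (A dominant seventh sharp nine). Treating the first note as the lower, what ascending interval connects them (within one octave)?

diminished seventh

The root of A#m9 (A# minor ninth) is A#; the 7th of A7#9 (A dominant seventh sharp nine) is G.
A# up to G is 9 semitones, a whole step narrower than a major seventh, so the interval is diminished.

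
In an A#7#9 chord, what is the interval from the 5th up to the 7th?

Spelling the chord: A# C## E# G# B##.
The 5th is E# and the 7th is G#.
3 letter names make it a third; at 3 semitones (a half step narrower than major) the quality is minor.

minor third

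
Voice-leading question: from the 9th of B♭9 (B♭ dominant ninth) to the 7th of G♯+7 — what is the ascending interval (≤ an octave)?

B♭9 (B♭ dominant ninth) has C as its 9th, and G♯+7 has F♯ as its 7th.
C up to F♯ is 6 semitones, a half step wider than a perfect fourth, so the interval is augmented.

augmented fourth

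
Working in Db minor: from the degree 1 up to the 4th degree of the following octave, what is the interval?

Db natural minor: Db Eb Fb Gb Ab Bbb Cb.
That puts Db below Gb.
Counting 11 letters and 17 half steps from Db gives a perfect eleventh.

perfect eleventh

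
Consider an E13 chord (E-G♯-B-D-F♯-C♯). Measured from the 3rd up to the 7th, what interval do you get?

That puts G♯ below D.
G♯ up to D is 6 semitones, a half step narrower than a perfect fifth, so the interval is diminished.

diminished 5th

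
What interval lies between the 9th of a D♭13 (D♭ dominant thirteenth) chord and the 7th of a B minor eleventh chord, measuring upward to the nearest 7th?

D♭13 (D♭ dominant thirteenth) has E♭ as its 9th, and B minor eleventh has A as its 7th.
4 letter names make it a fourth; at 6 semitones (a half step wider than perfect) the quality is augmented.

A4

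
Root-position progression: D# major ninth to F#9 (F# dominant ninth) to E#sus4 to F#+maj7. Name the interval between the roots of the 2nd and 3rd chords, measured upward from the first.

The roots are F# and E#.
Counting 7 letters and 11 half steps from F# gives a major seventh.

major seventh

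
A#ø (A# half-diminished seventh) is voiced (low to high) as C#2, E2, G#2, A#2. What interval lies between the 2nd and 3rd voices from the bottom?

major 3rd

Those voices are E2 and G#2.
Counting 3 letters and 4 half steps from E gives a major third.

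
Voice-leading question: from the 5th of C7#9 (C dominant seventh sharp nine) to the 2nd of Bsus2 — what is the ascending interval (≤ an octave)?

The 5th of C7#9 (C dominant seventh sharp nine) is G; the 2nd of Bsus2 is C#.
From G to C#: 6 semitones over a fourth = augmented.

A4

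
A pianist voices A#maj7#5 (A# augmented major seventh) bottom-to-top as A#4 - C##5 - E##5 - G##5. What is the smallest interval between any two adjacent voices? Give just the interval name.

Adjacent intervals: A#4→C##5 = major third; C##5→E##5 = major third; E##5→G##5 = minor third.
The smallest is E##5 to G##5, a minor third (3 semitones).

minor third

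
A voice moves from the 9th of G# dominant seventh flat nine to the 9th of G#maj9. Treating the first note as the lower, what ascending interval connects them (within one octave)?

The 9th of G# dominant seventh flat nine is A; the 9th of G#maj9 is A#.
A up to A# is 1 semitone, a half step wider than a perfect unison, so the interval is augmented.

A1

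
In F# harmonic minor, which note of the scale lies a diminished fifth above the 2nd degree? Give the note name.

D

The scale is F# G# A B C# D E#.
The 2nd degree is G#; a diminished fifth above that is D — scale degree 6.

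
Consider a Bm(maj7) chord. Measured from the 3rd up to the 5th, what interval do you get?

Bm(maj7): B, D, F#, A#.
So we need the interval from D up to F#.
From D to F# is 4 semitones, exactly the major third.

major 3rd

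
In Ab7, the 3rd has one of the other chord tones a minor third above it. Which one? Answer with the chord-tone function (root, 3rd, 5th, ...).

Ab7: Ab-C-Eb-Gb.
The 3rd is C. A minor third above C is Eb.
Eb is the chord's 5th.

5th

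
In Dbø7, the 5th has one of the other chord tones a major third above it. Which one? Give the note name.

Cb

Dbø: Db–Fb–Abb–Cb.
The 5th is Abb. A major third above Abb is Cb.
Cb is the chord's 7th.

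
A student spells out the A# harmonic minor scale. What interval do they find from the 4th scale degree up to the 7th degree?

augmented fourth

A# harmonic minor: A# B# C# D# E# F# G##.
So we need the interval from D# up to G##.
4 letter names make it a fourth; at 6 semitones (a half step wider than perfect) the quality is augmented.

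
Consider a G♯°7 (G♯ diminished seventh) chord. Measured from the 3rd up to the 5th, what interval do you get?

m3

Spelling the chord: G♯ B D F.
3rd = B; 5th = D.
From B to D: 3 semitones over a third = minor.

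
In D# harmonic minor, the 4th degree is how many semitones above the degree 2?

The scale is D# E# F# G# A# B C##.
E# up to G# is a minor third — 3 semitones.

3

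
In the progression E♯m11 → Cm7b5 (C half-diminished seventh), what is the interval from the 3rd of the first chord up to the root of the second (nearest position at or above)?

The 3rd of E♯m11 is G♯; the root of Cm7b5 (C half-diminished seventh) is C.
4 letter names make it a fourth; at 4 semitones (a half step narrower than perfect) the quality is diminished.

diminished fourth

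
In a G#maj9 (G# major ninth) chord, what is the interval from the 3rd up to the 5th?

minor third

G#maj9 is spelled G#, B#, D#, F##, A#.
That puts B# below D#.
From B# to D#: 3 semitones over a third = minor.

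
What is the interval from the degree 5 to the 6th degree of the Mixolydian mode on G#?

G# mixolydian: G# A# B# C# D# E# F#.
That puts D# below E#.
Counting 2 letters and 2 half steps from D# gives a major second.

major second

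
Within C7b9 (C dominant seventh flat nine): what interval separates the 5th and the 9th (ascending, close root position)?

Spelling the chord: C, E, G, Bb, Db.
That puts G below Db.
5 letter names make it a fifth; at 6 semitones (a half step narrower than perfect) the quality is diminished.

diminished fifth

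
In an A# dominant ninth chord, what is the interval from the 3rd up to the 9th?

minor 7th

Spelling the chord: A#-C##-E#-G#-B#.
3rd = C##; 9th = B#.
From C## to B#: 10 semitones over a seventh = minor.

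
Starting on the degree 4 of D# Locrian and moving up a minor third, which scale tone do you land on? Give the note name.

The scale is D# E F# G# A B C#.
The degree 4 is G#; a minor third above that is B — scale degree 6.

B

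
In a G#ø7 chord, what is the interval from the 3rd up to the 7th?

perfect fifth

Spelling the chord: G#, B, D, F#.
3rd = B; 7th = F#.
From B to F# is 7 semitones, exactly the perfect fifth.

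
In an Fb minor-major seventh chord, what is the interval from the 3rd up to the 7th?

augmented fifth

Spelling the chord: Fb, Abb, Cb, Eb.
3rd = Abb; 7th = Eb.
5 letter names make it a fifth; at 8 semitones (a half step wider than perfect) the quality is augmented.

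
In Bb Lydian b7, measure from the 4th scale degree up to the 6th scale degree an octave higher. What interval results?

minor tenth

The scale runs Bb C D E F G Ab.
That puts E below G.
E up to G is 15 semitones, a half step narrower than a major tenth, so the interval is minor.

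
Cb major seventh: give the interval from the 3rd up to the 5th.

Cbmaj7: Cb, Eb, Gb, Bb.
That puts Eb below Gb.
From Eb to Gb: 3 semitones over a third = minor.

m3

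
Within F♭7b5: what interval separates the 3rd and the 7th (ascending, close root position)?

diminished 5th

F♭7b5 is spelled F♭-A♭-C𝄫-E𝄫.
3rd = A♭; 7th = E𝄫.
From A♭ to E𝄫: 6 semitones over a fifth = diminished.
This 3–7 tritone is the characteristic tension at the heart of the dominant sound.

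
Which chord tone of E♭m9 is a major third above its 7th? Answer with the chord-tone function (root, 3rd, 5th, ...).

Spelling the chord: E♭–G♭–B♭–D♭–F.
The 7th is D♭. A major third above D♭ is F.
F is the chord's 9th.

9th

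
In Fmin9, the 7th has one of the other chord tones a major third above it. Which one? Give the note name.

G

Spelling the chord: F–Ab–C–Eb–G.
The 7th is Eb. A major third above Eb is G.
G is the chord's 9th.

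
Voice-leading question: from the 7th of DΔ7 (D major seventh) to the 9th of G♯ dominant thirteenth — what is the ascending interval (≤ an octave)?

major sixth

DΔ7 (D major seventh) has C♯ as its 7th, and G♯ dominant thirteenth has A♯ as its 9th.
C♯ up to A♯ spans 6 letter names and 9 semitones — a major sixth.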